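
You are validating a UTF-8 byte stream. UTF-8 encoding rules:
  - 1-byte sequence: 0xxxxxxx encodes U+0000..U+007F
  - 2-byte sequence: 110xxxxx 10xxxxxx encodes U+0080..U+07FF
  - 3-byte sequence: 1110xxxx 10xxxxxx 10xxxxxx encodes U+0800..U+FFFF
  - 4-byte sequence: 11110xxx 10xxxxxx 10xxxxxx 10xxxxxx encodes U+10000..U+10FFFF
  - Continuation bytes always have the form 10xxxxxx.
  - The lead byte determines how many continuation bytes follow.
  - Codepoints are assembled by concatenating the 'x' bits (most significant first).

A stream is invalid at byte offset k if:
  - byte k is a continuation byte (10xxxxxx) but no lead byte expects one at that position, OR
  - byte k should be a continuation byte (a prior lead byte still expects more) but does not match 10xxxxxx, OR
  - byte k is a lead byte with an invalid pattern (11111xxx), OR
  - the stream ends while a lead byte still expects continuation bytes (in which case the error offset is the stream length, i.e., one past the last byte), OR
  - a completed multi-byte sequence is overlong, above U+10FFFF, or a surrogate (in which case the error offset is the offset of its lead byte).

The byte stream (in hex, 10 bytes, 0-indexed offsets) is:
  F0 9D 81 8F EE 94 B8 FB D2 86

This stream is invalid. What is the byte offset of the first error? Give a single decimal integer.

Byte[0]=F0: 4-byte lead, need 3 cont bytes. acc=0x0
Byte[1]=9D: continuation. acc=(acc<<6)|0x1D=0x1D
Byte[2]=81: continuation. acc=(acc<<6)|0x01=0x741
Byte[3]=8F: continuation. acc=(acc<<6)|0x0F=0x1D04F
Completed: cp=U+1D04F (starts at byte 0)
Byte[4]=EE: 3-byte lead, need 2 cont bytes. acc=0xE
Byte[5]=94: continuation. acc=(acc<<6)|0x14=0x394
Byte[6]=B8: continuation. acc=(acc<<6)|0x38=0xE538
Completed: cp=U+E538 (starts at byte 4)
Byte[7]=FB: INVALID lead byte (not 0xxx/110x/1110/11110)

Answer: 7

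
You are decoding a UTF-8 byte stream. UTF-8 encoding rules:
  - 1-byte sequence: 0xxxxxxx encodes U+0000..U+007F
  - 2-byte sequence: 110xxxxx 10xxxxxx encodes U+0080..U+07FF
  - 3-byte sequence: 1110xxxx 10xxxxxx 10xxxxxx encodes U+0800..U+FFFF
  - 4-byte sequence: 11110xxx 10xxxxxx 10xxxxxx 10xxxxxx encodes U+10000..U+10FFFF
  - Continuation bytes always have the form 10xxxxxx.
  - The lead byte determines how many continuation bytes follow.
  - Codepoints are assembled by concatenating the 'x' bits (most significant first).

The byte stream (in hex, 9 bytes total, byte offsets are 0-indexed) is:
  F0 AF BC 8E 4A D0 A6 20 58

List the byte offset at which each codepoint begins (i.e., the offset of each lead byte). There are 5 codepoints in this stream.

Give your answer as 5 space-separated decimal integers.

Byte[0]=F0: 4-byte lead, need 3 cont bytes. acc=0x0
Byte[1]=AF: continuation. acc=(acc<<6)|0x2F=0x2F
Byte[2]=BC: continuation. acc=(acc<<6)|0x3C=0xBFC
Byte[3]=8E: continuation. acc=(acc<<6)|0x0E=0x2FF0E
Completed: cp=U+2FF0E (starts at byte 0)
Byte[4]=4A: 1-byte ASCII. cp=U+004A
Byte[5]=D0: 2-byte lead, need 1 cont bytes. acc=0x10
Byte[6]=A6: continuation. acc=(acc<<6)|0x26=0x426
Completed: cp=U+0426 (starts at byte 5)
Byte[7]=20: 1-byte ASCII. cp=U+0020
Byte[8]=58: 1-byte ASCII. cp=U+0058

Answer: 0 4 5 7 8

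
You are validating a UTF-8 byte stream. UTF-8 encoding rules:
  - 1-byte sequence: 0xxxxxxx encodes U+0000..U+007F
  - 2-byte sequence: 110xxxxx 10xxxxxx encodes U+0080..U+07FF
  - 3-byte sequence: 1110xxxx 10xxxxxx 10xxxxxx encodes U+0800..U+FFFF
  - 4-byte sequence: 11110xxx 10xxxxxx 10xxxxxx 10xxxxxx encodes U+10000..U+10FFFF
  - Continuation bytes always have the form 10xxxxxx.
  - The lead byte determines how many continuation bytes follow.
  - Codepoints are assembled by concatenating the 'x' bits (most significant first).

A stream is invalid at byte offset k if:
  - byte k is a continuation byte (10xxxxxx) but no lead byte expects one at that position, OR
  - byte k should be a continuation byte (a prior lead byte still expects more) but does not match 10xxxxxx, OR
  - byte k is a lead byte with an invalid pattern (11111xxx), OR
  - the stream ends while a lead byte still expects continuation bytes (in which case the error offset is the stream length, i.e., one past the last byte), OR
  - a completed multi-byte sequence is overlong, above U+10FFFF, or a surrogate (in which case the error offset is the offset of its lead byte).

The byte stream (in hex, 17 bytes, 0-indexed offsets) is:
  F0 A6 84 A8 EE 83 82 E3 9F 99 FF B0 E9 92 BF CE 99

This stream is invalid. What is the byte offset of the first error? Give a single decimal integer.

Byte[0]=F0: 4-byte lead, need 3 cont bytes. acc=0x0
Byte[1]=A6: continuation. acc=(acc<<6)|0x26=0x26
Byte[2]=84: continuation. acc=(acc<<6)|0x04=0x984
Byte[3]=A8: continuation. acc=(acc<<6)|0x28=0x26128
Completed: cp=U+26128 (starts at byte 0)
Byte[4]=EE: 3-byte lead, need 2 cont bytes. acc=0xE
Byte[5]=83: continuation. acc=(acc<<6)|0x03=0x383
Byte[6]=82: continuation. acc=(acc<<6)|0x02=0xE0C2
Completed: cp=U+E0C2 (starts at byte 4)
Byte[7]=E3: 3-byte lead, need 2 cont bytes. acc=0x3
Byte[8]=9F: continuation. acc=(acc<<6)|0x1F=0xDF
Byte[9]=99: continuation. acc=(acc<<6)|0x19=0x37D9
Completed: cp=U+37D9 (starts at byte 7)
Byte[10]=FF: INVALID lead byte (not 0xxx/110x/1110/11110)

Answer: 10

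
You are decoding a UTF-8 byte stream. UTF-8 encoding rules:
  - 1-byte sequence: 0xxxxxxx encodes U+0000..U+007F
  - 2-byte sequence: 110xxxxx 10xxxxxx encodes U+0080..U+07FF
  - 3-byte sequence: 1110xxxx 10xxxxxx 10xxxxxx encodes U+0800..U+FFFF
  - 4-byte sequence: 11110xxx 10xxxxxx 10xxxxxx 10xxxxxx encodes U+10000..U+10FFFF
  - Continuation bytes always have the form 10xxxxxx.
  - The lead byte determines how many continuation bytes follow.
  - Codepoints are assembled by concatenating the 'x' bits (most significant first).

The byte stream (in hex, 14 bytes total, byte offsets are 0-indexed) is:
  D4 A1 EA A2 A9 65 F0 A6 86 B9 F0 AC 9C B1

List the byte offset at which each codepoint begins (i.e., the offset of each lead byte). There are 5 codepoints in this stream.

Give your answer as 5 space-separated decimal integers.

Answer: 0 2 5 6 10

Derivation:
Byte[0]=D4: 2-byte lead, need 1 cont bytes. acc=0x14
Byte[1]=A1: continuation. acc=(acc<<6)|0x21=0x521
Completed: cp=U+0521 (starts at byte 0)
Byte[2]=EA: 3-byte lead, need 2 cont bytes. acc=0xA
Byte[3]=A2: continuation. acc=(acc<<6)|0x22=0x2A2
Byte[4]=A9: continuation. acc=(acc<<6)|0x29=0xA8A9
Completed: cp=U+A8A9 (starts at byte 2)
Byte[5]=65: 1-byte ASCII. cp=U+0065
Byte[6]=F0: 4-byte lead, need 3 cont bytes. acc=0x0
Byte[7]=A6: continuation. acc=(acc<<6)|0x26=0x26
Byte[8]=86: continuation. acc=(acc<<6)|0x06=0x986
Byte[9]=B9: continuation. acc=(acc<<6)|0x39=0x261B9
Completed: cp=U+261B9 (starts at byte 6)
Byte[10]=F0: 4-byte lead, need 3 cont bytes. acc=0x0
Byte[11]=AC: continuation. acc=(acc<<6)|0x2C=0x2C
Byte[12]=9C: continuation. acc=(acc<<6)|0x1C=0xB1C
Byte[13]=B1: continuation. acc=(acc<<6)|0x31=0x2C731
Completed: cp=U+2C731 (starts at byte 10)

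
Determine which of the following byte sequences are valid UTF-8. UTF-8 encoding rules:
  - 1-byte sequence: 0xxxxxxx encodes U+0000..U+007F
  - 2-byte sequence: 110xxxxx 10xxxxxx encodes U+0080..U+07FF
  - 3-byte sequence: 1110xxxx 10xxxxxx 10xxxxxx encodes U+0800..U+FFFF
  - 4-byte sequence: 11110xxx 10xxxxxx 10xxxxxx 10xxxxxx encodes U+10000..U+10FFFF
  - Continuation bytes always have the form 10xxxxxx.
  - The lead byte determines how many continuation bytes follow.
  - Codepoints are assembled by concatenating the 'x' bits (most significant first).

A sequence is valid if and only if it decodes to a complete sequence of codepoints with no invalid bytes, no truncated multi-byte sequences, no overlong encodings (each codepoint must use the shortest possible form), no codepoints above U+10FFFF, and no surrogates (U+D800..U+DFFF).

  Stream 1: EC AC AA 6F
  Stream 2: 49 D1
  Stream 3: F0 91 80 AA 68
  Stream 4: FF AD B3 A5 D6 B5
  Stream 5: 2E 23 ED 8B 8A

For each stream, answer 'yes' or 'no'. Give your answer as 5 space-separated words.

Stream 1: decodes cleanly. VALID
Stream 2: error at byte offset 2. INVALID
Stream 3: decodes cleanly. VALID
Stream 4: error at byte offset 0. INVALID
Stream 5: decodes cleanly. VALID

Answer: yes no yes no yes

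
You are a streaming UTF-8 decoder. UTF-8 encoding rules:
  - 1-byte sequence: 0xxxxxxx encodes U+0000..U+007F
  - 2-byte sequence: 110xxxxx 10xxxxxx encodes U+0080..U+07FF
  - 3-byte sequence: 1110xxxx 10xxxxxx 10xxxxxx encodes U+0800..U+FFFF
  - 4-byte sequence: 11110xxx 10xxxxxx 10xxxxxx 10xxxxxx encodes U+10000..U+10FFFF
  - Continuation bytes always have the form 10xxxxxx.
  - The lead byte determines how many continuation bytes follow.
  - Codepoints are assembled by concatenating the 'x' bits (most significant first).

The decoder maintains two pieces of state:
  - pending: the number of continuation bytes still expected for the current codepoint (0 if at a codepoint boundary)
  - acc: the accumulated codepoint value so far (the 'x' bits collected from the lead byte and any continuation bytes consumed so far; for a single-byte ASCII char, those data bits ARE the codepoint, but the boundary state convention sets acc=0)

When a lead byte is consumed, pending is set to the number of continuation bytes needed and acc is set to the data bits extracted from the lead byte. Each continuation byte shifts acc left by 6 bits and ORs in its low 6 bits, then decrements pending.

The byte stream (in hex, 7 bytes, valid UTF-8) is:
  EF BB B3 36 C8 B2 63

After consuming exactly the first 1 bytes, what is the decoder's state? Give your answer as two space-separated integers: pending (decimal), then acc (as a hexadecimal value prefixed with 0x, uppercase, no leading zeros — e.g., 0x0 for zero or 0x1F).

Byte[0]=EF: 3-byte lead. pending=2, acc=0xF

Answer: 2 0xF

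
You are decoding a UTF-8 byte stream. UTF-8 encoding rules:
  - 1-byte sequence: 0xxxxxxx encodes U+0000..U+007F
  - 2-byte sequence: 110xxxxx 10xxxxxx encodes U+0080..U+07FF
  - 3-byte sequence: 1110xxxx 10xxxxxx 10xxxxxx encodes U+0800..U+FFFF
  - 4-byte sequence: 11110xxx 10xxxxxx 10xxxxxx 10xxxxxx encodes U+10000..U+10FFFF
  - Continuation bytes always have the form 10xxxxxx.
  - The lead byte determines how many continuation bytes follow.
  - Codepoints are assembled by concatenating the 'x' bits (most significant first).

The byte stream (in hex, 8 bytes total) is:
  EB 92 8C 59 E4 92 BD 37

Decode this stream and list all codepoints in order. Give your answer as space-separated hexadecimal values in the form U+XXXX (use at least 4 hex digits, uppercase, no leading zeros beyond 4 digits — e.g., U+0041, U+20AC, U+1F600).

Byte[0]=EB: 3-byte lead, need 2 cont bytes. acc=0xB
Byte[1]=92: continuation. acc=(acc<<6)|0x12=0x2D2
Byte[2]=8C: continuation. acc=(acc<<6)|0x0C=0xB48C
Completed: cp=U+B48C (starts at byte 0)
Byte[3]=59: 1-byte ASCII. cp=U+0059
Byte[4]=E4: 3-byte lead, need 2 cont bytes. acc=0x4
Byte[5]=92: continuation. acc=(acc<<6)|0x12=0x112
Byte[6]=BD: continuation. acc=(acc<<6)|0x3D=0x44BD
Completed: cp=U+44BD (starts at byte 4)
Byte[7]=37: 1-byte ASCII. cp=U+0037

Answer: U+B48C U+0059 U+44BD U+0037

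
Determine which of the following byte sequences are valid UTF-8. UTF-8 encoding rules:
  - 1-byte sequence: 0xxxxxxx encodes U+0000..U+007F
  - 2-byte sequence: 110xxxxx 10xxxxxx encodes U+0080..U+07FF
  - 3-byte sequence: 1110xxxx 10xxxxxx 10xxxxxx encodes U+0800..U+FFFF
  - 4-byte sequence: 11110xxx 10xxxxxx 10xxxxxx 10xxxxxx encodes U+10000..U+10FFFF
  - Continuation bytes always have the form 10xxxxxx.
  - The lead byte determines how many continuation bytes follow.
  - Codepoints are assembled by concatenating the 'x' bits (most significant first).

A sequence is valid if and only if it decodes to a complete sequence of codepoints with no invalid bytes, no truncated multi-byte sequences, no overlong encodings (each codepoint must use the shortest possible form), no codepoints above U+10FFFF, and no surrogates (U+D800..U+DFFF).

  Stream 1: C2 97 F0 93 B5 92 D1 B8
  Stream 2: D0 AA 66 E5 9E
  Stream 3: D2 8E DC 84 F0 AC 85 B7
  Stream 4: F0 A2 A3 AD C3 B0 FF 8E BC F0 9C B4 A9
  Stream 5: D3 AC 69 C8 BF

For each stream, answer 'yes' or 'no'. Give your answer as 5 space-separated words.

Stream 1: decodes cleanly. VALID
Stream 2: error at byte offset 5. INVALID
Stream 3: decodes cleanly. VALID
Stream 4: error at byte offset 6. INVALID
Stream 5: decodes cleanly. VALID

Answer: yes no yes no yes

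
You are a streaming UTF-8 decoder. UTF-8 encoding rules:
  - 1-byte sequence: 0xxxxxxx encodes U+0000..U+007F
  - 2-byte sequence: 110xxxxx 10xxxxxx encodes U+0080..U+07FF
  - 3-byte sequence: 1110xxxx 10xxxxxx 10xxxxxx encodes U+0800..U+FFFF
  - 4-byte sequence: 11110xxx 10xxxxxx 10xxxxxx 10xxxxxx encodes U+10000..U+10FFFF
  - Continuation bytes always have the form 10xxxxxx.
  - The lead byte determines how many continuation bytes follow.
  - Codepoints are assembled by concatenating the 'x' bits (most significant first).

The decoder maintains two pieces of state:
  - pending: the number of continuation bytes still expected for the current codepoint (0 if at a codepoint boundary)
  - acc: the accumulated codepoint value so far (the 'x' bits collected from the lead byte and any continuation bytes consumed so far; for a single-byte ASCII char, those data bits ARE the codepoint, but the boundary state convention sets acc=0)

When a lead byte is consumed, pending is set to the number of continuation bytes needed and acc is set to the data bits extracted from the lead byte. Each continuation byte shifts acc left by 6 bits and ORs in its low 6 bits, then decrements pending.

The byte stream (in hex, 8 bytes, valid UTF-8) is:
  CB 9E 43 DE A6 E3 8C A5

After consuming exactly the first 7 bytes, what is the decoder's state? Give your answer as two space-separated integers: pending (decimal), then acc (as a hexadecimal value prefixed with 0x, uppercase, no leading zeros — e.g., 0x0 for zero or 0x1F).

Byte[0]=CB: 2-byte lead. pending=1, acc=0xB
Byte[1]=9E: continuation. acc=(acc<<6)|0x1E=0x2DE, pending=0
Byte[2]=43: 1-byte. pending=0, acc=0x0
Byte[3]=DE: 2-byte lead. pending=1, acc=0x1E
Byte[4]=A6: continuation. acc=(acc<<6)|0x26=0x7A6, pending=0
Byte[5]=E3: 3-byte lead. pending=2, acc=0x3
Byte[6]=8C: continuation. acc=(acc<<6)|0x0C=0xCC, pending=1

Answer: 1 0xCC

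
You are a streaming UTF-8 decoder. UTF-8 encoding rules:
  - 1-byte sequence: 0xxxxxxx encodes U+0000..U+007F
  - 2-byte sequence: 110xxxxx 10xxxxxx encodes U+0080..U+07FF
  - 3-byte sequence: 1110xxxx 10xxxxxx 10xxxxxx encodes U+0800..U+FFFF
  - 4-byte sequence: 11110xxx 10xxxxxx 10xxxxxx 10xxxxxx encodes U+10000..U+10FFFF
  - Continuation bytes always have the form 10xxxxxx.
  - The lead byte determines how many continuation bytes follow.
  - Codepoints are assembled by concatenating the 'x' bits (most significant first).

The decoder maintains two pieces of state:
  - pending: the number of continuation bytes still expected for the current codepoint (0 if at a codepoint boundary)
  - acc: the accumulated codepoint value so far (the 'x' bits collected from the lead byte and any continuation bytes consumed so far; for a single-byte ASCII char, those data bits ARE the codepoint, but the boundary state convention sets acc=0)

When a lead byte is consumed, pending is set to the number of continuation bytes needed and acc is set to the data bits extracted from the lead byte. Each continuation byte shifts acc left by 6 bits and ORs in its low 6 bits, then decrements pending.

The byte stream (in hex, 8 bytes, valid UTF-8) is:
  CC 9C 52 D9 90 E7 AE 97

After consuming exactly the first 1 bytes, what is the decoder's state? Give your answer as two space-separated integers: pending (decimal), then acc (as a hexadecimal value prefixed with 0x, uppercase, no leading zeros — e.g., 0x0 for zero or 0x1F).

Answer: 1 0xC

Derivation:
Byte[0]=CC: 2-byte lead. pending=1, acc=0xC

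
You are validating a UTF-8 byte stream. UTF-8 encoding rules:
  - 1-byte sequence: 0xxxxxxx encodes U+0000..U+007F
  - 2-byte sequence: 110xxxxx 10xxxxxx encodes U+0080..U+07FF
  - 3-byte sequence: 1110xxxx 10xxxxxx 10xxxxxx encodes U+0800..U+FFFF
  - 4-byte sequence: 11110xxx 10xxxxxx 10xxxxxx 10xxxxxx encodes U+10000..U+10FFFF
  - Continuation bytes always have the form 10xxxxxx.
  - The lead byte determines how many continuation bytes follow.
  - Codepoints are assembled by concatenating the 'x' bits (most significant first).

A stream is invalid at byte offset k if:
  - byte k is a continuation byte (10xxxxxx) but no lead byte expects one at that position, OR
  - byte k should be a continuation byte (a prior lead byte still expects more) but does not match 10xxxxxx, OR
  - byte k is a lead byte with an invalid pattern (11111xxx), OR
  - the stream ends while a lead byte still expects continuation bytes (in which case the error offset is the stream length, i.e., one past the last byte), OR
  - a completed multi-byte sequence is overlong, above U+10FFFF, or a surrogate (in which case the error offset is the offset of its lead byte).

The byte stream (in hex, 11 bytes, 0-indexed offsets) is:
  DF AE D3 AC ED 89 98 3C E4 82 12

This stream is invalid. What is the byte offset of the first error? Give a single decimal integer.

Answer: 10

Derivation:
Byte[0]=DF: 2-byte lead, need 1 cont bytes. acc=0x1F
Byte[1]=AE: continuation. acc=(acc<<6)|0x2E=0x7EE
Completed: cp=U+07EE (starts at byte 0)
Byte[2]=D3: 2-byte lead, need 1 cont bytes. acc=0x13
Byte[3]=AC: continuation. acc=(acc<<6)|0x2C=0x4EC
Completed: cp=U+04EC (starts at byte 2)
Byte[4]=ED: 3-byte lead, need 2 cont bytes. acc=0xD
Byte[5]=89: continuation. acc=(acc<<6)|0x09=0x349
Byte[6]=98: continuation. acc=(acc<<6)|0x18=0xD258
Completed: cp=U+D258 (starts at byte 4)
Byte[7]=3C: 1-byte ASCII. cp=U+003C
Byte[8]=E4: 3-byte lead, need 2 cont bytes. acc=0x4
Byte[9]=82: continuation. acc=(acc<<6)|0x02=0x102
Byte[10]=12: expected 10xxxxxx continuation. INVALID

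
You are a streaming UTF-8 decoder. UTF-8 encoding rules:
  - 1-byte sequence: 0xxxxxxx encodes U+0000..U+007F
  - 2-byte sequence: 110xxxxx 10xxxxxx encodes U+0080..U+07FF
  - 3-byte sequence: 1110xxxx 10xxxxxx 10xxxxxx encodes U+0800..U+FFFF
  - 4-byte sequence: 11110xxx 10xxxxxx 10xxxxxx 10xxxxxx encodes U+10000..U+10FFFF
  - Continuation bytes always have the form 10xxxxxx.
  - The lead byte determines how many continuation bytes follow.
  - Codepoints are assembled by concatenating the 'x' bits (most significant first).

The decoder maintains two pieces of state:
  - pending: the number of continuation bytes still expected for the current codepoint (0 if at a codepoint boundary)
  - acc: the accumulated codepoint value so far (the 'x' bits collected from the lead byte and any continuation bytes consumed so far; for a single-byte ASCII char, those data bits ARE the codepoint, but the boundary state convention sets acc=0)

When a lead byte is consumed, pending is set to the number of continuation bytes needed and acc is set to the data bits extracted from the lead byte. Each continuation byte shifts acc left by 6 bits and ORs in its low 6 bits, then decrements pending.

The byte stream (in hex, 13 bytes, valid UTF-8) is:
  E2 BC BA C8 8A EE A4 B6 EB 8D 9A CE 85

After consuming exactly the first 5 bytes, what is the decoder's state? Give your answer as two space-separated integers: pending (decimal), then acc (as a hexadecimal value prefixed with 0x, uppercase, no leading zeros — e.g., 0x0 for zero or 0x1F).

Answer: 0 0x20A

Derivation:
Byte[0]=E2: 3-byte lead. pending=2, acc=0x2
Byte[1]=BC: continuation. acc=(acc<<6)|0x3C=0xBC, pending=1
Byte[2]=BA: continuation. acc=(acc<<6)|0x3A=0x2F3A, pending=0
Byte[3]=C8: 2-byte lead. pending=1, acc=0x8
Byte[4]=8A: continuation. acc=(acc<<6)|0x0A=0x20A, pending=0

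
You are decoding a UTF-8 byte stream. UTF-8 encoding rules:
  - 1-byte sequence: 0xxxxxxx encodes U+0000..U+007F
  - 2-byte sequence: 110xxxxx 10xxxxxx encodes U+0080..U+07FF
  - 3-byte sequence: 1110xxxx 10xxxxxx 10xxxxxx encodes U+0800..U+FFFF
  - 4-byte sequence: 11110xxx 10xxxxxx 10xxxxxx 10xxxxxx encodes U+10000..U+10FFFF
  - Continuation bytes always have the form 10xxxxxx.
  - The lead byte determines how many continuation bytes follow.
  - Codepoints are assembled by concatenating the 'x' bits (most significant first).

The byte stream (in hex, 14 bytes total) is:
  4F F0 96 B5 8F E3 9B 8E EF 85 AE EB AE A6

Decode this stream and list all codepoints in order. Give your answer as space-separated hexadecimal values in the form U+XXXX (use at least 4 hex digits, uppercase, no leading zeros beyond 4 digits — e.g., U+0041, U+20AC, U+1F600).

Answer: U+004F U+16D4F U+36CE U+F16E U+BBA6

Derivation:
Byte[0]=4F: 1-byte ASCII. cp=U+004F
Byte[1]=F0: 4-byte lead, need 3 cont bytes. acc=0x0
Byte[2]=96: continuation. acc=(acc<<6)|0x16=0x16
Byte[3]=B5: continuation. acc=(acc<<6)|0x35=0x5B5
Byte[4]=8F: continuation. acc=(acc<<6)|0x0F=0x16D4F
Completed: cp=U+16D4F (starts at byte 1)
Byte[5]=E3: 3-byte lead, need 2 cont bytes. acc=0x3
Byte[6]=9B: continuation. acc=(acc<<6)|0x1B=0xDB
Byte[7]=8E: continuation. acc=(acc<<6)|0x0E=0x36CE
Completed: cp=U+36CE (starts at byte 5)
Byte[8]=EF: 3-byte lead, need 2 cont bytes. acc=0xF
Byte[9]=85: continuation. acc=(acc<<6)|0x05=0x3C5
Byte[10]=AE: continuation. acc=(acc<<6)|0x2E=0xF16E
Completed: cp=U+F16E (starts at byte 8)
Byte[11]=EB: 3-byte lead, need 2 cont bytes. acc=0xB
Byte[12]=AE: continuation. acc=(acc<<6)|0x2E=0x2EE
Byte[13]=A6: continuation. acc=(acc<<6)|0x26=0xBBA6
Completed: cp=U+BBA6 (starts at byte 11)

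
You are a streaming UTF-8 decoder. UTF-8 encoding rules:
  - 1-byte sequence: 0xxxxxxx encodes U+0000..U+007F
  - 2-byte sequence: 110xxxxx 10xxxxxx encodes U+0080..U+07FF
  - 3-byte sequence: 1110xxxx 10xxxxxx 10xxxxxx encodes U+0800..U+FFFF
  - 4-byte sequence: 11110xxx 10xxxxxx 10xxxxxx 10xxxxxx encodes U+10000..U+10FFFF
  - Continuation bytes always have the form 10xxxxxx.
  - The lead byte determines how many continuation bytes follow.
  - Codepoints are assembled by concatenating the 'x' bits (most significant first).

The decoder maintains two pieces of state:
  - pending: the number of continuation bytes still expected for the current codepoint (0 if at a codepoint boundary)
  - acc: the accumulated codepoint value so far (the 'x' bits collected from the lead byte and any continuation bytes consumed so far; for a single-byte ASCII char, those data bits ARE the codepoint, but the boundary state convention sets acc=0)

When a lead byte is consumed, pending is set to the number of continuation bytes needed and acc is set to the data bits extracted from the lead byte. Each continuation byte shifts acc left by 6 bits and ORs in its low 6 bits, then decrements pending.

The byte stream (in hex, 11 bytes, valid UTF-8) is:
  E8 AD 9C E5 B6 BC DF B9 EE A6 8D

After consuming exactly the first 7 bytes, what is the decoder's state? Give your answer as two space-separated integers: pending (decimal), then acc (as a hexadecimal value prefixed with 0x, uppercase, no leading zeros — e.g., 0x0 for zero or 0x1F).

Byte[0]=E8: 3-byte lead. pending=2, acc=0x8
Byte[1]=AD: continuation. acc=(acc<<6)|0x2D=0x22D, pending=1
Byte[2]=9C: continuation. acc=(acc<<6)|0x1C=0x8B5C, pending=0
Byte[3]=E5: 3-byte lead. pending=2, acc=0x5
Byte[4]=B6: continuation. acc=(acc<<6)|0x36=0x176, pending=1
Byte[5]=BC: continuation. acc=(acc<<6)|0x3C=0x5DBC, pending=0
Byte[6]=DF: 2-byte lead. pending=1, acc=0x1F

Answer: 1 0x1F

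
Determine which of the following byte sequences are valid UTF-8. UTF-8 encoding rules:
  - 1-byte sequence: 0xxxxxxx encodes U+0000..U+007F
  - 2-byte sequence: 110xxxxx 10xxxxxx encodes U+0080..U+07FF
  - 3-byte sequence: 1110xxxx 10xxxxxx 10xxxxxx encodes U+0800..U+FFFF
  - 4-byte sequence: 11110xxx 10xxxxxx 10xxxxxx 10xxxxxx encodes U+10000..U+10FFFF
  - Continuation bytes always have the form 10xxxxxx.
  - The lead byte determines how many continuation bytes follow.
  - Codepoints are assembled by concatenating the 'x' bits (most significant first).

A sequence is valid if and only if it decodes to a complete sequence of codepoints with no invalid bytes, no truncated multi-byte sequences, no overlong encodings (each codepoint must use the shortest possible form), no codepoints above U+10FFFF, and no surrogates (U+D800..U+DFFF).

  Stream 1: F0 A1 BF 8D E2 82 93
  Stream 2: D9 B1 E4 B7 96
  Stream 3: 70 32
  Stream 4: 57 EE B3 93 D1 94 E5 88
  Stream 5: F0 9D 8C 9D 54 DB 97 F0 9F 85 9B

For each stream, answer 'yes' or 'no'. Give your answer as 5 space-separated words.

Answer: yes yes yes no yes

Derivation:
Stream 1: decodes cleanly. VALID
Stream 2: decodes cleanly. VALID
Stream 3: decodes cleanly. VALID
Stream 4: error at byte offset 8. INVALID
Stream 5: decodes cleanly. VALID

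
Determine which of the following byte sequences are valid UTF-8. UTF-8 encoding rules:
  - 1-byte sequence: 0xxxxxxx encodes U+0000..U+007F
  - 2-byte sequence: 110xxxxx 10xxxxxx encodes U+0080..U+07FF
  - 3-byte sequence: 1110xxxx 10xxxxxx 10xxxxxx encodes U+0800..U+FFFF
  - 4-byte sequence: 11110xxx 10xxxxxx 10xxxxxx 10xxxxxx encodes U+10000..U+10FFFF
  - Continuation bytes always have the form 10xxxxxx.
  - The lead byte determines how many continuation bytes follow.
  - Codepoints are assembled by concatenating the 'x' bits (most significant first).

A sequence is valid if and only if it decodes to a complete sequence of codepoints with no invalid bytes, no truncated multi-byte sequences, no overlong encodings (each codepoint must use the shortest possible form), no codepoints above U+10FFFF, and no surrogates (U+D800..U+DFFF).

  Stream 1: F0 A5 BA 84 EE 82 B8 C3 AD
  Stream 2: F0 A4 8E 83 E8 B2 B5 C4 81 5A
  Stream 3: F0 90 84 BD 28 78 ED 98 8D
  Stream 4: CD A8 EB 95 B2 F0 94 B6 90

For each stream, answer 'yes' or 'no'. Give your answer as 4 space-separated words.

Answer: yes yes yes yes

Derivation:
Stream 1: decodes cleanly. VALID
Stream 2: decodes cleanly. VALID
Stream 3: decodes cleanly. VALID
Stream 4: decodes cleanly. VALID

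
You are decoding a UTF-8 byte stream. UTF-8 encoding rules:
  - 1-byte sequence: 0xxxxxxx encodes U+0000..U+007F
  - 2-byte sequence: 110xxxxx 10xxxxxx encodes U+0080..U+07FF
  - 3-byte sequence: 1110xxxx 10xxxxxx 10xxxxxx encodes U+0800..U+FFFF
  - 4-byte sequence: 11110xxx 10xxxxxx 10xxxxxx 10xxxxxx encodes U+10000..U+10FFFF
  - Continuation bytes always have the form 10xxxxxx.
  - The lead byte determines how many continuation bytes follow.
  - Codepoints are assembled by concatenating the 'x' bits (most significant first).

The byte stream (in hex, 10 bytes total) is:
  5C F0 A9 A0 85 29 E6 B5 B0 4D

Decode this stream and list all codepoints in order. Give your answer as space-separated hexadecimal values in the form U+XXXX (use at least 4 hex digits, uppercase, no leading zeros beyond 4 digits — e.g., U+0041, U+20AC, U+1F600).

Answer: U+005C U+29805 U+0029 U+6D70 U+004D

Derivation:
Byte[0]=5C: 1-byte ASCII. cp=U+005C
Byte[1]=F0: 4-byte lead, need 3 cont bytes. acc=0x0
Byte[2]=A9: continuation. acc=(acc<<6)|0x29=0x29
Byte[3]=A0: continuation. acc=(acc<<6)|0x20=0xA60
Byte[4]=85: continuation. acc=(acc<<6)|0x05=0x29805
Completed: cp=U+29805 (starts at byte 1)
Byte[5]=29: 1-byte ASCII. cp=U+0029
Byte[6]=E6: 3-byte lead, need 2 cont bytes. acc=0x6
Byte[7]=B5: continuation. acc=(acc<<6)|0x35=0x1B5
Byte[8]=B0: continuation. acc=(acc<<6)|0x30=0x6D70
Completed: cp=U+6D70 (starts at byte 6)
Byte[9]=4D: 1-byte ASCII. cp=U+004D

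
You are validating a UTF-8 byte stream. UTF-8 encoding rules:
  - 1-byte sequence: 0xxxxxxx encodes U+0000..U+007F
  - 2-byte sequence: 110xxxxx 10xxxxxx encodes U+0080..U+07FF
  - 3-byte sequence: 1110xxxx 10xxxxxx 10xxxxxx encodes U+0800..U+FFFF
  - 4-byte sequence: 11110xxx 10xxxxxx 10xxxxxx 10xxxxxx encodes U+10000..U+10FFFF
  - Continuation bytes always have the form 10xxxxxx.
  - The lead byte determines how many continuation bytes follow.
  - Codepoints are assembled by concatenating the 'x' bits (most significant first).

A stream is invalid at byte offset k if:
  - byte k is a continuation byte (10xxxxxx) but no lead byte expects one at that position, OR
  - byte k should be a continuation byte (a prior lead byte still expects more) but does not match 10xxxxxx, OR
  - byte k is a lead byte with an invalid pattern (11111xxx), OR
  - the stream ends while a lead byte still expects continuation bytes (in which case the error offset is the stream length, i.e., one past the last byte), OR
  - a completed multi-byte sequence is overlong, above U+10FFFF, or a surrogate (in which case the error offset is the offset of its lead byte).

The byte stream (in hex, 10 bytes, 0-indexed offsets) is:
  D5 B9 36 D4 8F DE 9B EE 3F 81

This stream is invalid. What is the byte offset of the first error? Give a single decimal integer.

Answer: 8

Derivation:
Byte[0]=D5: 2-byte lead, need 1 cont bytes. acc=0x15
Byte[1]=B9: continuation. acc=(acc<<6)|0x39=0x579
Completed: cp=U+0579 (starts at byte 0)
Byte[2]=36: 1-byte ASCII. cp=U+0036
Byte[3]=D4: 2-byte lead, need 1 cont bytes. acc=0x14
Byte[4]=8F: continuation. acc=(acc<<6)|0x0F=0x50F
Completed: cp=U+050F (starts at byte 3)
Byte[5]=DE: 2-byte lead, need 1 cont bytes. acc=0x1E
Byte[6]=9B: continuation. acc=(acc<<6)|0x1B=0x79B
Completed: cp=U+079B (starts at byte 5)
Byte[7]=EE: 3-byte lead, need 2 cont bytes. acc=0xE
Byte[8]=3F: expected 10xxxxxx continuation. INVALID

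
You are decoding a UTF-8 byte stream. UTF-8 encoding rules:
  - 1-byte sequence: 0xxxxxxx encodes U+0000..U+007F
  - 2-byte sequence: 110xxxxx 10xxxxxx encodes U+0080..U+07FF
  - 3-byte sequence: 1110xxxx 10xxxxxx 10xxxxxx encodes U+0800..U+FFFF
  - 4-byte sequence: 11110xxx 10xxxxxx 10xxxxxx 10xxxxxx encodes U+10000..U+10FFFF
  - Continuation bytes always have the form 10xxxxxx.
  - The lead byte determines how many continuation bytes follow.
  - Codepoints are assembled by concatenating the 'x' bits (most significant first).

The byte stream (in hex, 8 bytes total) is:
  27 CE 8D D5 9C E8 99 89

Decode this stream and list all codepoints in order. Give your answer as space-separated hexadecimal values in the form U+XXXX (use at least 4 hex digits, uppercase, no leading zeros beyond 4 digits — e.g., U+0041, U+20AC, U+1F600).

Byte[0]=27: 1-byte ASCII. cp=U+0027
Byte[1]=CE: 2-byte lead, need 1 cont bytes. acc=0xE
Byte[2]=8D: continuation. acc=(acc<<6)|0x0D=0x38D
Completed: cp=U+038D (starts at byte 1)
Byte[3]=D5: 2-byte lead, need 1 cont bytes. acc=0x15
Byte[4]=9C: continuation. acc=(acc<<6)|0x1C=0x55C
Completed: cp=U+055C (starts at byte 3)
Byte[5]=E8: 3-byte lead, need 2 cont bytes. acc=0x8
Byte[6]=99: continuation. acc=(acc<<6)|0x19=0x219
Byte[7]=89: continuation. acc=(acc<<6)|0x09=0x8649
Completed: cp=U+8649 (starts at byte 5)

Answer: U+0027 U+038D U+055C U+8649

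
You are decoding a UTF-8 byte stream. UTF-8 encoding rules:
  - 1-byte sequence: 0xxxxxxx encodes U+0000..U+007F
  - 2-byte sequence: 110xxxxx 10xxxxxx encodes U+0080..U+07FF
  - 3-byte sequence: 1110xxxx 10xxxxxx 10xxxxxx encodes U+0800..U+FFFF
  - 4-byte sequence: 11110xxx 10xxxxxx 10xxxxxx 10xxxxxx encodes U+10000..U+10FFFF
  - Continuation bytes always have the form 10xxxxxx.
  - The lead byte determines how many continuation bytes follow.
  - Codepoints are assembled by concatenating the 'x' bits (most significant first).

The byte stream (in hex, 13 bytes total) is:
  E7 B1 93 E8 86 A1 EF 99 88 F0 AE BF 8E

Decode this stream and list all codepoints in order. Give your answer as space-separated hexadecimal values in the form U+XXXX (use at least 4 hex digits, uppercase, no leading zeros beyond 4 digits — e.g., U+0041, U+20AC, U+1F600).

Answer: U+7C53 U+81A1 U+F648 U+2EFCE

Derivation:
Byte[0]=E7: 3-byte lead, need 2 cont bytes. acc=0x7
Byte[1]=B1: continuation. acc=(acc<<6)|0x31=0x1F1
Byte[2]=93: continuation. acc=(acc<<6)|0x13=0x7C53
Completed: cp=U+7C53 (starts at byte 0)
Byte[3]=E8: 3-byte lead, need 2 cont bytes. acc=0x8
Byte[4]=86: continuation. acc=(acc<<6)|0x06=0x206
Byte[5]=A1: continuation. acc=(acc<<6)|0x21=0x81A1
Completed: cp=U+81A1 (starts at byte 3)
Byte[6]=EF: 3-byte lead, need 2 cont bytes. acc=0xF
Byte[7]=99: continuation. acc=(acc<<6)|0x19=0x3D9
Byte[8]=88: continuation. acc=(acc<<6)|0x08=0xF648
Completed: cp=U+F648 (starts at byte 6)
Byte[9]=F0: 4-byte lead, need 3 cont bytes. acc=0x0
Byte[10]=AE: continuation. acc=(acc<<6)|0x2E=0x2E
Byte[11]=BF: continuation. acc=(acc<<6)|0x3F=0xBBF
Byte[12]=8E: continuation. acc=(acc<<6)|0x0E=0x2EFCE
Completed: cp=U+2EFCE (starts at byte 9)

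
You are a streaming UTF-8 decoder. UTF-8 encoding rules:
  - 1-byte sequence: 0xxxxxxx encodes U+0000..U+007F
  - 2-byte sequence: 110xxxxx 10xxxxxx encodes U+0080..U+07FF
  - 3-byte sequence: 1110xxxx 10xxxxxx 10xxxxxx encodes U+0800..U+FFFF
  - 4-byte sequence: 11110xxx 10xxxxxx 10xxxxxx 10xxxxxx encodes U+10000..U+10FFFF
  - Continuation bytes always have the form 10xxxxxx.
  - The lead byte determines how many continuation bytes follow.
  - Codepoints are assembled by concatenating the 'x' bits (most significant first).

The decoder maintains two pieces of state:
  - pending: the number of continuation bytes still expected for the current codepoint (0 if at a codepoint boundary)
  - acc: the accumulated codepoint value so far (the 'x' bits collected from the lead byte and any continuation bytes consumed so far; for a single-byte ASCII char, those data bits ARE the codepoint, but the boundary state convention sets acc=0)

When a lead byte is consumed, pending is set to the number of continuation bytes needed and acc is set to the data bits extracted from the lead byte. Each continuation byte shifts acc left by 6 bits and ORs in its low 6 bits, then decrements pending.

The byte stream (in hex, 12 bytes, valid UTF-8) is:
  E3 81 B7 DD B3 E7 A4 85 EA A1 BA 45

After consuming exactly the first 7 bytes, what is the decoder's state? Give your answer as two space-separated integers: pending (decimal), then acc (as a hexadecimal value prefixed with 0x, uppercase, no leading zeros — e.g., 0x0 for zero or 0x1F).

Answer: 1 0x1E4

Derivation:
Byte[0]=E3: 3-byte lead. pending=2, acc=0x3
Byte[1]=81: continuation. acc=(acc<<6)|0x01=0xC1, pending=1
Byte[2]=B7: continuation. acc=(acc<<6)|0x37=0x3077, pending=0
Byte[3]=DD: 2-byte lead. pending=1, acc=0x1D
Byte[4]=B3: continuation. acc=(acc<<6)|0x33=0x773, pending=0
Byte[5]=E7: 3-byte lead. pending=2, acc=0x7
Byte[6]=A4: continuation. acc=(acc<<6)|0x24=0x1E4, pending=1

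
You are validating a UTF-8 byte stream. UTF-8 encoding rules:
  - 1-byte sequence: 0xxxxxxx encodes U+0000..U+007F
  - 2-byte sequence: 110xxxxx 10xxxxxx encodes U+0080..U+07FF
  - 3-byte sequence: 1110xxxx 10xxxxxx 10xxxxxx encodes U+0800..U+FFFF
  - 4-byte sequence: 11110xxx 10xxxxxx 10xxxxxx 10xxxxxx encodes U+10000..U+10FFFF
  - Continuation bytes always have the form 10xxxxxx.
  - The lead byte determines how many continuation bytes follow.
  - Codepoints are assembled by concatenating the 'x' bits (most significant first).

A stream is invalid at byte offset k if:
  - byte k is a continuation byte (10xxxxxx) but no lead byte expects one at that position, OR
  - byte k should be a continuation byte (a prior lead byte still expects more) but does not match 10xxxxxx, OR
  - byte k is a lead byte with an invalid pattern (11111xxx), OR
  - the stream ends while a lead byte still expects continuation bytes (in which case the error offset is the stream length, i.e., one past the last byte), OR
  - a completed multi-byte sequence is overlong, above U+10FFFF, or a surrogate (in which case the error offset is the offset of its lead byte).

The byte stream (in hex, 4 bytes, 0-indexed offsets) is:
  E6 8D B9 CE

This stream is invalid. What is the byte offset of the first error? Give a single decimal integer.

Byte[0]=E6: 3-byte lead, need 2 cont bytes. acc=0x6
Byte[1]=8D: continuation. acc=(acc<<6)|0x0D=0x18D
Byte[2]=B9: continuation. acc=(acc<<6)|0x39=0x6379
Completed: cp=U+6379 (starts at byte 0)
Byte[3]=CE: 2-byte lead, need 1 cont bytes. acc=0xE
Byte[4]: stream ended, expected continuation. INVALID

Answer: 4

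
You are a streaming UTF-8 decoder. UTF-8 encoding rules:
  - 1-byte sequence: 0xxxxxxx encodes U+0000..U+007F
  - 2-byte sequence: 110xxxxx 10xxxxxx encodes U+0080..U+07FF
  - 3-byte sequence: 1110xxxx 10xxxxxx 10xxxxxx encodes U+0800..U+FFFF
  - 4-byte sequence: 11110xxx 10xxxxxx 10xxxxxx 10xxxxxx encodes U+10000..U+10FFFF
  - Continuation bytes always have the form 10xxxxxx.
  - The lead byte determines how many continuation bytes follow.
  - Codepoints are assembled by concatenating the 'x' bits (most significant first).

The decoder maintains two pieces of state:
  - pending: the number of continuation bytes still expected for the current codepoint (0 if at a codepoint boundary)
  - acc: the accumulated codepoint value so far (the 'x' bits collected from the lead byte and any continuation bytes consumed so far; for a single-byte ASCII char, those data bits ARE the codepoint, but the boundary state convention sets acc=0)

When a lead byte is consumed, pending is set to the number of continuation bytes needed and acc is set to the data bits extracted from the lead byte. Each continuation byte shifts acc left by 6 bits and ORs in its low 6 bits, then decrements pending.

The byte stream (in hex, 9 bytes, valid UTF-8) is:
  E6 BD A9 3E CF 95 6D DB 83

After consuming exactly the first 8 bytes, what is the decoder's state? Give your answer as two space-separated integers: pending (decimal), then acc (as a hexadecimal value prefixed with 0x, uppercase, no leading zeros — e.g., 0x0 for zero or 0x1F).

Byte[0]=E6: 3-byte lead. pending=2, acc=0x6
Byte[1]=BD: continuation. acc=(acc<<6)|0x3D=0x1BD, pending=1
Byte[2]=A9: continuation. acc=(acc<<6)|0x29=0x6F69, pending=0
Byte[3]=3E: 1-byte. pending=0, acc=0x0
Byte[4]=CF: 2-byte lead. pending=1, acc=0xF
Byte[5]=95: continuation. acc=(acc<<6)|0x15=0x3D5, pending=0
Byte[6]=6D: 1-byte. pending=0, acc=0x0
Byte[7]=DB: 2-byte lead. pending=1, acc=0x1B

Answer: 1 0x1B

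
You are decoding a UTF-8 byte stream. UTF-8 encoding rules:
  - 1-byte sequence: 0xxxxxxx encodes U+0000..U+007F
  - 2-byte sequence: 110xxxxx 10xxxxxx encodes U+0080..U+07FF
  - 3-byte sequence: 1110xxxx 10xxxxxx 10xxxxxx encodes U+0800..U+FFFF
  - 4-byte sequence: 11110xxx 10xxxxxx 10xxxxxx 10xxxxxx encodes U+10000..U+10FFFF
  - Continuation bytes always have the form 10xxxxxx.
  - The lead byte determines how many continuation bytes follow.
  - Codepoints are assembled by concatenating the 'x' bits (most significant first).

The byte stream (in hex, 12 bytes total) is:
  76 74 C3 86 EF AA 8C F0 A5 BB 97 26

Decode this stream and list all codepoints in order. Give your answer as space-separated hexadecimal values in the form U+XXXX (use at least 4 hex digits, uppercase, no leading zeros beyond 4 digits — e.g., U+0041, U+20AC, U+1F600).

Answer: U+0076 U+0074 U+00C6 U+FA8C U+25ED7 U+0026

Derivation:
Byte[0]=76: 1-byte ASCII. cp=U+0076
Byte[1]=74: 1-byte ASCII. cp=U+0074
Byte[2]=C3: 2-byte lead, need 1 cont bytes. acc=0x3
Byte[3]=86: continuation. acc=(acc<<6)|0x06=0xC6
Completed: cp=U+00C6 (starts at byte 2)
Byte[4]=EF: 3-byte lead, need 2 cont bytes. acc=0xF
Byte[5]=AA: continuation. acc=(acc<<6)|0x2A=0x3EA
Byte[6]=8C: continuation. acc=(acc<<6)|0x0C=0xFA8C
Completed: cp=U+FA8C (starts at byte 4)
Byte[7]=F0: 4-byte lead, need 3 cont bytes. acc=0x0
Byte[8]=A5: continuation. acc=(acc<<6)|0x25=0x25
Byte[9]=BB: continuation. acc=(acc<<6)|0x3B=0x97B
Byte[10]=97: continuation. acc=(acc<<6)|0x17=0x25ED7
Completed: cp=U+25ED7 (starts at byte 7)
Byte[11]=26: 1-byte ASCII. cp=U+0026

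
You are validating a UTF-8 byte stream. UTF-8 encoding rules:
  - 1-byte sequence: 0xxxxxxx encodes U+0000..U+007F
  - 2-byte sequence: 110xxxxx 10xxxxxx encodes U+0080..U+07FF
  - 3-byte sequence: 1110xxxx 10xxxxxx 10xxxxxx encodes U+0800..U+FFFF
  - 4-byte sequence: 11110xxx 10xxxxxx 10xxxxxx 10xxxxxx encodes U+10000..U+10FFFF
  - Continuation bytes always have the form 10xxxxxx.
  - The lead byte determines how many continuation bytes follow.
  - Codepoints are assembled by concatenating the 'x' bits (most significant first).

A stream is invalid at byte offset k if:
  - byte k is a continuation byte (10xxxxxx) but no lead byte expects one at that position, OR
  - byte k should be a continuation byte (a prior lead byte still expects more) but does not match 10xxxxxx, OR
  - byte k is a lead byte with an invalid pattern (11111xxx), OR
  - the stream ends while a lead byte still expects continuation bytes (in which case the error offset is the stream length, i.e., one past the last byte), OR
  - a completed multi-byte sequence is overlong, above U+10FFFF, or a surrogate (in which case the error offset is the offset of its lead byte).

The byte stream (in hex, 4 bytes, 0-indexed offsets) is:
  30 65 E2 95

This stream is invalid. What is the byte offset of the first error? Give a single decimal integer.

Byte[0]=30: 1-byte ASCII. cp=U+0030
Byte[1]=65: 1-byte ASCII. cp=U+0065
Byte[2]=E2: 3-byte lead, need 2 cont bytes. acc=0x2
Byte[3]=95: continuation. acc=(acc<<6)|0x15=0x95
Byte[4]: stream ended, expected continuation. INVALID

Answer: 4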